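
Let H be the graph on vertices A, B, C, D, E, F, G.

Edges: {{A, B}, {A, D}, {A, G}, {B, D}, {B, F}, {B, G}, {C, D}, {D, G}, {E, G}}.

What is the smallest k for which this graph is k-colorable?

4

A, B, D, G form a clique, so at least 4 colors are needed.
4 colors suffice: color 1 → {B, C, E}; color 2 → {F, G}; color 3 → {D}; color 4 → {A}. No two adjacent vertices share a color.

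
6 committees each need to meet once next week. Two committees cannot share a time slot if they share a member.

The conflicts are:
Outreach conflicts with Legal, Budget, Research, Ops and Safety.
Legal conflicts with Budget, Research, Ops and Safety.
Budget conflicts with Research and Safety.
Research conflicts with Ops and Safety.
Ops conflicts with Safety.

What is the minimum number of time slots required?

5

Outreach, Legal, Research, Ops, Safety are mutually in conflict, so at least 5 time slots are needed.
A valid assignment using 5 time slots: Outreach=3, Legal=4, Budget=5, Research=1, Ops=5, Safety=2. No two conflicting committees share a time slot.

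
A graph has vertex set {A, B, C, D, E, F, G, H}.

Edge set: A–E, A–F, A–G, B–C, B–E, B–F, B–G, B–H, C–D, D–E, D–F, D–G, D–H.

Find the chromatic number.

B and C are adjacent, so at least 2 colors are needed.
2 colors suffice: color 1 → {A, B, D}; color 2 → {C, E, F, G, H}. No two adjacent vertices share a color.

2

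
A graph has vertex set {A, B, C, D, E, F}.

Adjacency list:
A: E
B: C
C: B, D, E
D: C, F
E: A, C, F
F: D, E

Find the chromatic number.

C and E are adjacent, so at least 2 colors are needed.
2 colors suffice: color 1 → {A, C, F}; color 2 → {B, D, E}. Each edge has distinct colors on its endpoints.

2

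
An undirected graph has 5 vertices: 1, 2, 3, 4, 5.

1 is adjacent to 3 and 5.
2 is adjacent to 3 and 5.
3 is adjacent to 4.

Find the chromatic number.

2

2 and 5 are adjacent, so at least 2 colors are needed.
2 colors suffice: 1=b, 2=b, 3=a, 4=b, 5=a. Every edge joins two different colors.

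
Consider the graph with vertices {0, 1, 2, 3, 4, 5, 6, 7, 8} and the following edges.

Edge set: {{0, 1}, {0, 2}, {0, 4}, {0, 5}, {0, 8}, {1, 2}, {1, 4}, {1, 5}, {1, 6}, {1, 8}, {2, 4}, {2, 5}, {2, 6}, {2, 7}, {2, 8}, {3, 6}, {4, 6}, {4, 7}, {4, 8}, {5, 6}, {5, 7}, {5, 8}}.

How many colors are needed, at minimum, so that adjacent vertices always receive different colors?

5

0, 1, 2, 5, 8 are pairwise adjacent (a clique of size 5), so at least 5 colors are needed.
5 colors suffice: color red → {2, 3}; color blue → {1, 7}; color green → {4, 5}; color yellow → {0, 6}; color purple → {8}. No two adjacent vertices share a color.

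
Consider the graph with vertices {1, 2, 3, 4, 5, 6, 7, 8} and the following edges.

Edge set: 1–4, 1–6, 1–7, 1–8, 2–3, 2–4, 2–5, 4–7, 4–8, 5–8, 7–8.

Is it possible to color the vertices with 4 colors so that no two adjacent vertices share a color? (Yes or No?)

The chromatic number is 4. 1, 4, 7, 8 are mutually adjacent (a clique of size 4), so at least 4 colors are needed.
4 colors suffice: color a → {2, 6, 8}; color b → {1, 3, 5}; color c → {4}; color d → {7}.
That is already a proper 4-coloring.

Yes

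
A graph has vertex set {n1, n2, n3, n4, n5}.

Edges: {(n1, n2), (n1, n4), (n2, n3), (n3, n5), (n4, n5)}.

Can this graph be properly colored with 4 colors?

The chromatic number is 3. The cycle n1-n2-n3-n5-n4-n1 has odd length 5, so it cannot be 2-colored; at least 3 colors are needed.
3 colors suffice: color 1 → {n3, n4}; color 2 → {n2, n5}; color 3 → {n1}.
Since 4 ≥ 3, a proper 4-coloring certainly exists.

Yes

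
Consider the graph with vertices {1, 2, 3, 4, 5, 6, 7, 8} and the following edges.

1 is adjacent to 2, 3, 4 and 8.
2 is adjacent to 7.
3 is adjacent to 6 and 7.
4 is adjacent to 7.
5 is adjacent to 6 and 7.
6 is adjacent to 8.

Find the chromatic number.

2

1 and 2 are adjacent, so at least 2 colors are needed.
2 colors suffice: color red → {1, 6, 7}; color blue → {2, 3, 4, 5, 8}. Every edge joins two different colors.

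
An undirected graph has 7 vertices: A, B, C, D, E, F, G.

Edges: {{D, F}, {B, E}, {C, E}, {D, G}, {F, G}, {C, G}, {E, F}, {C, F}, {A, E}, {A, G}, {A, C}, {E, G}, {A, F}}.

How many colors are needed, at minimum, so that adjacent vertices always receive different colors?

5

A, C, E, F, G form a clique, so at least 5 colors are needed.
5 colors suffice: A=4, B=1, C=5, D=2, E=2, F=3, G=1. Every edge joins two different colors.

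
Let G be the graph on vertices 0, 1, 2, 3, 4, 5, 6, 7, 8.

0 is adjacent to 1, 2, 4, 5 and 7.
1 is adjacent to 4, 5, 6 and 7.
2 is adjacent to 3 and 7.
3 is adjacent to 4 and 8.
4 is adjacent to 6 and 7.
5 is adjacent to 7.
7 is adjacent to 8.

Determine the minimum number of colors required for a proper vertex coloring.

4

0, 1, 4, 7 form a clique, so at least 4 colors are needed.
4 colors suffice: color a → {3, 6, 7}; color b → {0, 8}; color c → {2, 4, 5}; color d → {1}. Each edge has distinct colors on its endpoints.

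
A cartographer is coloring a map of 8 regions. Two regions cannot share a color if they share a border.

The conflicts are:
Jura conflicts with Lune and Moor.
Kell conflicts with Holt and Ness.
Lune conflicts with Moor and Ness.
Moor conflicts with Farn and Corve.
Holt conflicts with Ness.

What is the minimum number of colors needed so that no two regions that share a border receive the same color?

3

Kell, Holt, Ness are mutually in conflict, so at least 3 colors are needed.
3 colors suffice: color 1 → {Moor, Ness}; color 2 → {Lune, Holt, Farn, Corve}; color 3 → {Jura, Kell}. Each listed conflict is separated.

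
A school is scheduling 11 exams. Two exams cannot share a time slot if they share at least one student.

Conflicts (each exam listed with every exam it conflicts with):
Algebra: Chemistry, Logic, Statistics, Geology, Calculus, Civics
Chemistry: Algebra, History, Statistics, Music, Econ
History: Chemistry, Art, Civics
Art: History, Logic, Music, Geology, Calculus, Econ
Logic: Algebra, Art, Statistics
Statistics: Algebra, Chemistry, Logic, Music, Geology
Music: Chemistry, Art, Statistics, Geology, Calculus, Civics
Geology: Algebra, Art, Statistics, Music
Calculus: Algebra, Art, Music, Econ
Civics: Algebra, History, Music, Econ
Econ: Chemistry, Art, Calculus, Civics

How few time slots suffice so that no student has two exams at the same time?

Art, Calculus, Econ are mutually in conflict, so at least 3 time slots are needed.
3 time slots suffice: Algebra=1, Chemistry=3, History=1, Art=2, Logic=3, Statistics=2, Music=1, Geology=3, Calculus=3, Civics=2, Econ=1. No two conflicting exams share a time slot.

3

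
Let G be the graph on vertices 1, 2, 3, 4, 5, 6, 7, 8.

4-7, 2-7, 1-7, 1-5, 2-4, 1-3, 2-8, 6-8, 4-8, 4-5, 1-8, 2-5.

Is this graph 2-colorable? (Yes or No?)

No

2, 4, 8 form a triangle, so at least 3 colors are needed.
So 2 colors are not enough.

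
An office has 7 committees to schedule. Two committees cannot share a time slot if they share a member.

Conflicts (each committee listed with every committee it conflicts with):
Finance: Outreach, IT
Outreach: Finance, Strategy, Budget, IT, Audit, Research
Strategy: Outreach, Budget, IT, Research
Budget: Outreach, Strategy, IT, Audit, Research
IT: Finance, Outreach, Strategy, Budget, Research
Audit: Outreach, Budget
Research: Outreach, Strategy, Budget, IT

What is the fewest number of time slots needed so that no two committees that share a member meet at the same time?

Outreach, Strategy, Budget, IT, Research pairwise conflict, so at least 5 time slots are needed.
5 time slots suffice: time slot 1 → {Outreach}; time slot 2 → {IT, Audit}; time slot 3 → {Finance, Budget}; time slot 4 → {Strategy}; time slot 5 → {Research}. No two conflicting committees share a time slot.

5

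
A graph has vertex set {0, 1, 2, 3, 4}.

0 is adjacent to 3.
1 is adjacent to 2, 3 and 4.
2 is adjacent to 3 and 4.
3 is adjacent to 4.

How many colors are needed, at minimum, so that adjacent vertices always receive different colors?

1, 2, 3, 4 are pairwise adjacent (a clique of size 4), so at least 4 colors are needed.
4 colors suffice: color a → {3}; color b → {0, 1}; color c → {4}; color d → {2}. Every edge joins two different colors.

4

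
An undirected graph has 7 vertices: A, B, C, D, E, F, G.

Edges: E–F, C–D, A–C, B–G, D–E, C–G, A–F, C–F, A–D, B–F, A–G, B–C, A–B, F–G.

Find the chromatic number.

A, B, C, F, G are mutually adjacent (a clique of size 5), so at least 5 colors are needed.
5 colors suffice: color red → {D, F}; color blue → {C, E}; color green → {A}; color yellow → {B}; color purple → {G}. Each edge has distinct colors on its endpoints.

5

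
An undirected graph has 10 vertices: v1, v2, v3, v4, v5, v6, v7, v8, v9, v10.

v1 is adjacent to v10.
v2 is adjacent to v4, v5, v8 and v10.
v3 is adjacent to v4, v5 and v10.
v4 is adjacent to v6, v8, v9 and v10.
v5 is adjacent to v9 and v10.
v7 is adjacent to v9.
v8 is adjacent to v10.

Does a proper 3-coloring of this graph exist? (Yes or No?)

v2, v4, v8, v10 are pairwise adjacent (a clique of size 4), so at least 4 colors are needed.
So 3 colors are not enough.

No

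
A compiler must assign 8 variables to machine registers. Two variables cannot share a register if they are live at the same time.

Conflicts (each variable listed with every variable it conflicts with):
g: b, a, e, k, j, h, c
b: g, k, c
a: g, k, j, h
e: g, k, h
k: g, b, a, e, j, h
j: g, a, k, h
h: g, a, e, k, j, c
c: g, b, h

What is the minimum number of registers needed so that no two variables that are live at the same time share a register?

g, a, k, j, h are mutually in conflict, so at least 5 registers are needed.
A valid assignment using 5 registers: g=1, b=2, a=5, e=4, k=3, j=4, h=2, c=3. No two conflicting variables share a register.

5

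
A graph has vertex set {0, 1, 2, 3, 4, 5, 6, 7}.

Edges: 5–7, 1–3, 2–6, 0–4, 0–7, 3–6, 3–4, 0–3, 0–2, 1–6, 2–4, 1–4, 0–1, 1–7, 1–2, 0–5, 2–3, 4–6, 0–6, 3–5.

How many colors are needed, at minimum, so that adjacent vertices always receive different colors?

0, 1, 2, 3, 4, 6 form a clique, so at least 6 colors are needed.
A valid assignment using 6 colors: 0=a, 1=c, 2=f, 3=b, 4=d, 5=c, 6=e, 7=b. Every edge joins two different colors.

6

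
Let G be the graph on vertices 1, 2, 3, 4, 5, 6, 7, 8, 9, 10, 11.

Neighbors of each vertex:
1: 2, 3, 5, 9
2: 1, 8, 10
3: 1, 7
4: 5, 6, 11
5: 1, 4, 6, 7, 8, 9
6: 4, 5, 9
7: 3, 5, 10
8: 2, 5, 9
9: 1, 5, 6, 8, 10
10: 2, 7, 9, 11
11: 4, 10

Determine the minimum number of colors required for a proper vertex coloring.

3

4, 5, 6 form a triangle, so at least 3 colors are needed.
One proper 3-coloring: 1=c, 2=b, 3=a, 4=b, 5=a, 6=c, 7=b, 8=c, 9=b, 10=a, 11=c. No two adjacent vertices share a color.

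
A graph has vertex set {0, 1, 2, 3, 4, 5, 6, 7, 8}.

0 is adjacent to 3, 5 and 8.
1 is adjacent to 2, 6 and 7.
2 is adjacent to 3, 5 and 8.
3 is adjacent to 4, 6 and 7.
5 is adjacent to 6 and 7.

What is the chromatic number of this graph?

3 and 4 are adjacent, so at least 2 colors are needed.
2 colors suffice: color a → {1, 3, 5, 8}; color b → {0, 2, 4, 6, 7}. No two adjacent vertices share a color.

2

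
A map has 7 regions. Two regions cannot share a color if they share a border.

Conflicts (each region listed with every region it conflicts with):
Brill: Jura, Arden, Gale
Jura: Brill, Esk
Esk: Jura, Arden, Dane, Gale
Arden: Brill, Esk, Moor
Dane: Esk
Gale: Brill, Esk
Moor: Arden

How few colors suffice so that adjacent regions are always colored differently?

2

Brill and Arden conflict, so at least 2 colors are needed.
2 colors suffice: color 1 → {Brill, Esk, Moor}; color 2 → {Jura, Arden, Dane, Gale}. Each listed conflict is separated.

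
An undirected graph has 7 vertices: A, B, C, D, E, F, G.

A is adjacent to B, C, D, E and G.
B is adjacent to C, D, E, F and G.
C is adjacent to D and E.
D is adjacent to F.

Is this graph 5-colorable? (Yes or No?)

Yes

The chromatic number is 4. A, B, C, E are pairwise adjacent (a clique of size 4), so at least 4 colors are needed.
4 colors suffice: color 1 → {B}; color 2 → {A, F}; color 3 → {D, E, G}; color 4 → {C}.
Since 5 ≥ 4, a proper 5-coloring certainly exists.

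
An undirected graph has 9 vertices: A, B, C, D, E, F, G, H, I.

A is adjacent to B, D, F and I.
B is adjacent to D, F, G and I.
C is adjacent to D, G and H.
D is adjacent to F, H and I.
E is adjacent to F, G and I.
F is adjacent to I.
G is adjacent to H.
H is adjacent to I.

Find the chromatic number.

5

A, B, D, F, I form a clique, so at least 5 colors are needed.
One proper 5-coloring: A=5, B=4, C=2, D=1, E=4, F=3, G=1, H=3, I=2. Every edge joins two different colors.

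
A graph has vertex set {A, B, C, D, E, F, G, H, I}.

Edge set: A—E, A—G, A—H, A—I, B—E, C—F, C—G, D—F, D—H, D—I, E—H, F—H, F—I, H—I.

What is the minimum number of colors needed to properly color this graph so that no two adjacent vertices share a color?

D, F, H, I are mutually adjacent (a clique of size 4), so at least 4 colors are needed.
A valid assignment using 4 colors: A=blue, B=red, C=green, D=yellow, E=green, F=blue, G=red, H=red, I=green. Each edge has distinct colors on its endpoints.

4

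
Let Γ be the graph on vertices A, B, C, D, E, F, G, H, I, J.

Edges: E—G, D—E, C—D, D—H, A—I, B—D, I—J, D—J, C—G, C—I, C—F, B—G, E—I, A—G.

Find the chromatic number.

2

A and I are adjacent, so at least 2 colors are needed.
2 colors suffice: color 1 → {D, F, G, I}; color 2 → {A, B, C, E, H, J}. Each edge has distinct colors on its endpoints.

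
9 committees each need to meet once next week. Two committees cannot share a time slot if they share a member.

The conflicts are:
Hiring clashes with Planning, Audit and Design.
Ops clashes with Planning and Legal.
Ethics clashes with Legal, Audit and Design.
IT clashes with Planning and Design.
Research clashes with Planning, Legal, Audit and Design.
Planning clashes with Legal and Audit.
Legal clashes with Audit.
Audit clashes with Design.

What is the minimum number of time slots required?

4

Research, Planning, Legal, Audit all conflict with each other, so at least 4 time slots are needed.
4 time slots suffice: time slot 1 → {Ops, IT, Audit}; time slot 2 → {Planning, Design}; time slot 3 → {Hiring, Legal}; time slot 4 → {Ethics, Research}. Each listed conflict is separated.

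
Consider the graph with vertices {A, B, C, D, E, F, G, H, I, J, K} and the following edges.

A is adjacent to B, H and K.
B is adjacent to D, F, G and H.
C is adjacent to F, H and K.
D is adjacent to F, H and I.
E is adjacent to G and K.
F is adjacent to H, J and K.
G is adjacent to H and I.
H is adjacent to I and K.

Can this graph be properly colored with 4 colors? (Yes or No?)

The chromatic number is 4. C, F, H, K are mutually adjacent (a clique of size 4), so at least 4 colors are needed.
4 colors suffice: A=blue, B=green, C=yellow, D=yellow, E=red, F=blue, G=blue, H=red, I=green, J=red, K=green.
That is already a proper 4-coloring.

Yes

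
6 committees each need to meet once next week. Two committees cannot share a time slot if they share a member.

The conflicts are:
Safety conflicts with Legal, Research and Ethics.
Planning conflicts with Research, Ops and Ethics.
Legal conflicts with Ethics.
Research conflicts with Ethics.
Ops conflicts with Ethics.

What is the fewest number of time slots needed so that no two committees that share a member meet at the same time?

3

Planning, Research, Ethics pairwise conflict, so at least 3 time slots are needed.
3 time slots suffice: Safety=3, Planning=3, Legal=2, Research=2, Ops=2, Ethics=1. Each listed conflict is separated.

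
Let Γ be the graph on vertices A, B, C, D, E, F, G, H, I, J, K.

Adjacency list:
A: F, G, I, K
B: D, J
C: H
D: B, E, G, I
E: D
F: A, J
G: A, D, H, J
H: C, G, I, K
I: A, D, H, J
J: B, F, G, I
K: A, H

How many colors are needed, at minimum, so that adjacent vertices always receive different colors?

2

F and J are adjacent, so at least 2 colors are needed.
2 colors suffice: color 1 → {A, D, H, J}; color 2 → {B, C, E, F, G, I, K}. No two adjacent vertices share a color.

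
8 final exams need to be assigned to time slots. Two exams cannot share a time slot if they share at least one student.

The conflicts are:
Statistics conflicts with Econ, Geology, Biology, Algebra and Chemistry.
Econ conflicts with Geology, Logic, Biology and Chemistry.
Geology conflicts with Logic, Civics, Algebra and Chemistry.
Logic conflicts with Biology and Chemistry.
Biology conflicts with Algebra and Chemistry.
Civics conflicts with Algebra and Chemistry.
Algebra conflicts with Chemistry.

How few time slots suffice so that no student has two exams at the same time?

4

Econ, Geology, Logic, Chemistry are mutually in conflict, so at least 4 time slots are needed.
4 time slots suffice: time slot 1 → {Chemistry}; time slot 2 → {Geology, Biology}; time slot 3 → {Econ, Algebra}; time slot 4 → {Statistics, Logic, Civics}. Each listed conflict is separated.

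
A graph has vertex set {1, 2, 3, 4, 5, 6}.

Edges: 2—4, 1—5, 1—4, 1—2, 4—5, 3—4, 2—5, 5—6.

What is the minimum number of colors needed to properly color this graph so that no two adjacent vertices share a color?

4

1, 2, 4, 5 are mutually adjacent (a clique of size 4), so at least 4 colors are needed.
4 colors suffice: color a → {4, 6}; color b → {3, 5}; color c → {1}; color d → {2}. No two adjacent vertices share a color.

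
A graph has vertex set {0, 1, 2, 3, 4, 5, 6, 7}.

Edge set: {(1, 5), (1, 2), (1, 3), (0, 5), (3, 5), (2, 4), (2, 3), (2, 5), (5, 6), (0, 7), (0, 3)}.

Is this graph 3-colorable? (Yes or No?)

No

1, 2, 3, 5 are pairwise adjacent (a clique of size 4), so at least 4 colors are needed.
So 3 colors are not enough.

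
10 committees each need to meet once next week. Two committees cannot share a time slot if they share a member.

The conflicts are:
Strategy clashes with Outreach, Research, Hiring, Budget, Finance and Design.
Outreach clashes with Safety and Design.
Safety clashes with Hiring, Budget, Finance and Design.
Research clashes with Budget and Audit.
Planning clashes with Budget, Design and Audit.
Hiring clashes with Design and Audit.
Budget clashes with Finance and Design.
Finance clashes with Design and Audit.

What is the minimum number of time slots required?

4

Strategy, Budget, Finance, Design pairwise conflict, so at least 4 time slots are needed.
4 time slots suffice: time slot 1 → {Design, Audit}; time slot 2 → {Strategy, Safety, Planning}; time slot 3 → {Outreach, Hiring, Budget}; time slot 4 → {Research, Finance}. No two conflicting committees share a time slot.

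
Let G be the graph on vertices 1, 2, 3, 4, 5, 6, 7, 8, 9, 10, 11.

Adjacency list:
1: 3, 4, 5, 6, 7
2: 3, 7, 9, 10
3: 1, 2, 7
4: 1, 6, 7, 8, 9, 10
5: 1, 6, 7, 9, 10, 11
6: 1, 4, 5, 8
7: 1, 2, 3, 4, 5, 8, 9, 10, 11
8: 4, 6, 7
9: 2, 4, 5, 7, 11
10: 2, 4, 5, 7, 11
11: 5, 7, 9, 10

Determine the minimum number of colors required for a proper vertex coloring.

5, 7, 9, 11 are pairwise adjacent (a clique of size 4), so at least 4 colors are needed.
4 colors suffice: 1=green, 2=blue, 3=yellow, 4=blue, 5=blue, 6=red, 7=red, 8=green, 9=green, 10=green, 11=yellow. No two adjacent vertices share a color.

4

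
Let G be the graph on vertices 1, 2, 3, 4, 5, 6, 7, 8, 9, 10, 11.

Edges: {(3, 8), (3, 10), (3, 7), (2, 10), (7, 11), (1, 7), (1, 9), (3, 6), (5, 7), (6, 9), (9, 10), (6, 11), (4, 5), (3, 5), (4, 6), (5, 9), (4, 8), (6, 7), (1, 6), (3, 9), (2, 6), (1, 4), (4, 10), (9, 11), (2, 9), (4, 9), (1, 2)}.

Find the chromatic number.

4

1, 2, 6, 9 are pairwise adjacent (a clique of size 4), so at least 4 colors are needed.
4 colors suffice: color a → {7, 8, 9}; color b → {5, 6, 10}; color c → {2, 3, 4, 11}; color d → {1}. No two adjacent vertices share a color.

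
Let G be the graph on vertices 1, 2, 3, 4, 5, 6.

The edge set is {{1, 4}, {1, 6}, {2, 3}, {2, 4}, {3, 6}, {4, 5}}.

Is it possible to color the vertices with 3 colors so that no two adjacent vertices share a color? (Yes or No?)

The chromatic number is 3. The cycle 3-6-1-4-2-3 has odd length 5, so it cannot be 2-colored; at least 3 colors are needed.
3 colors suffice: color red → {4, 6}; color blue → {1, 2, 5}; color green → {3}.
That is already a proper 3-coloring.

Yes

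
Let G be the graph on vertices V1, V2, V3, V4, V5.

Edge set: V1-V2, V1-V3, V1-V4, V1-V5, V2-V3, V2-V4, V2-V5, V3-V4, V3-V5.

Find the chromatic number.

V1, V2, V3, V4 are pairwise adjacent (a clique of size 4), so at least 4 colors are needed.
4 colors suffice: color red → {V1}; color blue → {V3}; color green → {V2}; color yellow → {V4, V5}. Each edge has distinct colors on its endpoints.

4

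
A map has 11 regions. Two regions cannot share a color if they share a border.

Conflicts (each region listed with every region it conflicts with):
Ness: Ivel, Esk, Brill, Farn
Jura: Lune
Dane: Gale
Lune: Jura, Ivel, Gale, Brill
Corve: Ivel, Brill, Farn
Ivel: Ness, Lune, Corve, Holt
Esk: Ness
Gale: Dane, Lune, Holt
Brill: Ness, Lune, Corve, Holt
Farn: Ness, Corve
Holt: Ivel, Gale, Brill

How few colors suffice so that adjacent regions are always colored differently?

Ness and Esk conflict, so at least 2 colors are needed.
A valid assignment using 2 colors: Ness=1, Jura=2, Dane=1, Lune=1, Corve=1, Ivel=2, Esk=2, Gale=2, Brill=2, Farn=2, Holt=1. Every pair that conflicts lands in different colors.

2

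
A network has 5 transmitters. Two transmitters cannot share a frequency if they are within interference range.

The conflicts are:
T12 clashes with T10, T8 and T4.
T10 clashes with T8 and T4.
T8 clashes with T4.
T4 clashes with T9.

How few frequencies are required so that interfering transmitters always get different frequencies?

T12, T10, T8, T4 all conflict with each other, so at least 4 frequencies are needed.
4 frequencies suffice: frequency 1 → {T4}; frequency 2 → {T8, T9}; frequency 3 → {T10}; frequency 4 → {T12}. No two conflicting transmitters share a frequency.

4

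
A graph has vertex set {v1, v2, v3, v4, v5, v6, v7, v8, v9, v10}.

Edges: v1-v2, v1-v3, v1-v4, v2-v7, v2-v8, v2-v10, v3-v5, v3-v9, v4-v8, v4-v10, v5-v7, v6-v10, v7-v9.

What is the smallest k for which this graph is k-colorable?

The cycle v3-v1-v2-v7-v5-v3 has odd length 5, so it cannot be 2-colored; at least 3 colors are needed.
3 colors suffice: v1=blue, v2=red, v3=red, v4=red, v5=green, v6=red, v7=blue, v8=blue, v9=green, v10=blue. Every edge joins two different colors.

3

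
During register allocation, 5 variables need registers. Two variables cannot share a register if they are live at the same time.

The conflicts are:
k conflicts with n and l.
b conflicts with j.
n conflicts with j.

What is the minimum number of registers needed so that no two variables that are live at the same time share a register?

2

k and n conflict, so at least 2 registers are needed.
A valid assignment using 2 registers: k=1, b=2, n=2, j=1, l=2. Each listed conflict is separated.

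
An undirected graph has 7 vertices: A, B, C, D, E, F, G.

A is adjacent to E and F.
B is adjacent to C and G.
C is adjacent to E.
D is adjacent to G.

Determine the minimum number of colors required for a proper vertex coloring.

A and F are adjacent, so at least 2 colors are needed.
One proper 2-coloring: A=2, B=1, C=2, D=1, E=1, F=1, G=2. No two adjacent vertices share a color.

2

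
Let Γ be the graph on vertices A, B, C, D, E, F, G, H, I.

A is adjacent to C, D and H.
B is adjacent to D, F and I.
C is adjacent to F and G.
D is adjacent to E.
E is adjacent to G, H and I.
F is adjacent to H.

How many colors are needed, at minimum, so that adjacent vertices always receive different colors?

The cycle E-H-A-C-G-E has odd length 5, so it cannot be 2-colored; at least 3 colors are needed.
A valid assignment using 3 colors: A=1, B=1, C=2, D=2, E=1, F=3, G=3, H=2, I=2. Every edge joins two different colors.

3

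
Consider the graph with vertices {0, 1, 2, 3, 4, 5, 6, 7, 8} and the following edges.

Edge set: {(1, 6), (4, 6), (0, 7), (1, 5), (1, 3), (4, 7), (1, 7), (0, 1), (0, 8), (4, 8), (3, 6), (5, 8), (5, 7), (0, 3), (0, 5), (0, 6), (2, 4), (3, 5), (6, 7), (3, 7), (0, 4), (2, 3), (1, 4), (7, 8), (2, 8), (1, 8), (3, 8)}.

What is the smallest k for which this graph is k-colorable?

0, 1, 3, 5, 7, 8 are pairwise adjacent (a clique of size 6), so at least 6 colors are needed.
6 colors suffice: color red → {0, 2}; color blue → {3, 4}; color green → {6, 8}; color yellow → {1}; color purple → {7}; color orange → {5}. Each edge has distinct colors on its endpoints.

6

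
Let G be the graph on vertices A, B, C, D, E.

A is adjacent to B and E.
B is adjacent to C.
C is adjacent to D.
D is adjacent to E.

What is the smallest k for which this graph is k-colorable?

The cycle A-E-D-C-B-A has odd length 5, so it cannot be 2-colored; at least 3 colors are needed.
3 colors suffice: color 1 → {A, D}; color 2 → {B, E}; color 3 → {C}. Every edge joins two different colors.

3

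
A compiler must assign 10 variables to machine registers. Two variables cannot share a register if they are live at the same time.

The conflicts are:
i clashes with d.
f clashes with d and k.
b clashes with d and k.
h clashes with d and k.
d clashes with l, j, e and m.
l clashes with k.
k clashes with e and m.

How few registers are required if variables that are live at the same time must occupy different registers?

h and d conflict, so at least 2 registers are needed.
Using 2 registers: i=2, f=2, b=2, h=2, d=1, l=2, j=2, k=1, e=2, m=2. No two conflicting variables share a register.

2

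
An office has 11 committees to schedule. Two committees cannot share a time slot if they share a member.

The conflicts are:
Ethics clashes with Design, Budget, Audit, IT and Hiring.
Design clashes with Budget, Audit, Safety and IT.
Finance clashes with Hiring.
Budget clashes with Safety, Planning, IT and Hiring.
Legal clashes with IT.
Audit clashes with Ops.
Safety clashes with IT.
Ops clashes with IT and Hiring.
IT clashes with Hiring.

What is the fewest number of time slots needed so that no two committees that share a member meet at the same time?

Design, Budget, Safety, IT are mutually in conflict, so at least 4 time slots are needed.
4 time slots suffice: time slot 1 → {Finance, Audit, Planning, IT}; time slot 2 → {Budget, Legal, Ops}; time slot 3 → {Design, Hiring}; time slot 4 → {Ethics, Safety}. Every pair that conflicts lands in different time slots.

4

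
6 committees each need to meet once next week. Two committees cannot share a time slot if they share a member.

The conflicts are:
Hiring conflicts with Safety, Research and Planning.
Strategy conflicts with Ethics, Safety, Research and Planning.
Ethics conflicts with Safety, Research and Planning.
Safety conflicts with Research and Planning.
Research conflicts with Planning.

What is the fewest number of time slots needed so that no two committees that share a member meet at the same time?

Strategy, Ethics, Safety, Research, Planning pairwise conflict, so at least 5 time slots are needed.
5 time slots suffice: time slot 1 → {Research}; time slot 2 → {Safety}; time slot 3 → {Planning}; time slot 4 → {Hiring, Ethics}; time slot 5 → {Strategy}. Every pair that conflicts lands in different time slots.

5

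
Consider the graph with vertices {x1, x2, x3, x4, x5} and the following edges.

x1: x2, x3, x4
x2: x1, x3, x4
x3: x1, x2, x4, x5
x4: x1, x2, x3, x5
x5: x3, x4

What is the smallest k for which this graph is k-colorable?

4

x1, x2, x3, x4 form a clique, so at least 4 colors are needed.
4 colors suffice: color R → {x4}; color B → {x3}; color G → {x2, x5}; color Y → {x1}. No two adjacent vertices share a color.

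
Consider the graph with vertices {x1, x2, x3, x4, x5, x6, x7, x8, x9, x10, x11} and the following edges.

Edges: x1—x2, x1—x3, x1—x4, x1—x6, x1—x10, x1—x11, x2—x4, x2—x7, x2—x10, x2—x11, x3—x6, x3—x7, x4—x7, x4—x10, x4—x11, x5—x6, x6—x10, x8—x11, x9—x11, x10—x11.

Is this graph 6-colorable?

Yes

The chromatic number is 5. x1, x2, x4, x10, x11 are mutually adjacent (a clique of size 5), so at least 5 colors are needed.
A valid assignment using 5 colors: x1=2, x2=3, x3=3, x4=5, x5=2, x6=1, x7=1, x8=2, x9=2, x10=4, x11=1.
Since 6 ≥ 5, a proper 6-coloring certainly exists.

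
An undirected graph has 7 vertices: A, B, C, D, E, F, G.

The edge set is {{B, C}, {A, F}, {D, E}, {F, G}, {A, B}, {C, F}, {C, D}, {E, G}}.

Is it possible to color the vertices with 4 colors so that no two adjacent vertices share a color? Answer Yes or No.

Yes

The chromatic number is 3. The cycle G-E-D-C-F-G has odd length 5, so it cannot be 2-colored; at least 3 colors are needed.
3 colors suffice: color red → {A, C, E}; color blue → {B, D, F}; color green → {G}.
Since 4 ≥ 3, a proper 4-coloring certainly exists.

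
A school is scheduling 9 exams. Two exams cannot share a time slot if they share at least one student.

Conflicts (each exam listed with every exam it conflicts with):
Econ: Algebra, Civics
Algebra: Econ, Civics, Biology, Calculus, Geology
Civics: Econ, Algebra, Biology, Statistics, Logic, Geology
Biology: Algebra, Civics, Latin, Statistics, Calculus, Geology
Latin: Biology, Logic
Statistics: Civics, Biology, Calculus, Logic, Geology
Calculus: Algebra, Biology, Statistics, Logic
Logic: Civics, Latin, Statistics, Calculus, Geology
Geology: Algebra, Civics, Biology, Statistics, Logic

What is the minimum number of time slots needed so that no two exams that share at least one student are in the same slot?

Civics, Statistics, Logic, Geology pairwise conflict, so at least 4 time slots are needed.
4 time slots suffice: Econ=2, Algebra=4, Civics=1, Biology=2, Latin=1, Statistics=4, Calculus=1, Logic=2, Geology=3. Each listed conflict is separated.

4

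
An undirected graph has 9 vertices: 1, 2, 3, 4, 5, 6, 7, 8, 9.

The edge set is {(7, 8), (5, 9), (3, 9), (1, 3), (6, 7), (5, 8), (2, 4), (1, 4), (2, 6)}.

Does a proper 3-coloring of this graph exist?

Yes

The chromatic number is 3. The cycle 7-6-2-4-1-3-9-5-8-7 has odd length 9, so it cannot be 2-colored; at least 3 colors are needed.
A valid assignment using 3 colors: 1=a, 2=a, 3=b, 4=b, 5=a, 6=b, 7=a, 8=b, 9=c.
That is already a proper 3-coloring.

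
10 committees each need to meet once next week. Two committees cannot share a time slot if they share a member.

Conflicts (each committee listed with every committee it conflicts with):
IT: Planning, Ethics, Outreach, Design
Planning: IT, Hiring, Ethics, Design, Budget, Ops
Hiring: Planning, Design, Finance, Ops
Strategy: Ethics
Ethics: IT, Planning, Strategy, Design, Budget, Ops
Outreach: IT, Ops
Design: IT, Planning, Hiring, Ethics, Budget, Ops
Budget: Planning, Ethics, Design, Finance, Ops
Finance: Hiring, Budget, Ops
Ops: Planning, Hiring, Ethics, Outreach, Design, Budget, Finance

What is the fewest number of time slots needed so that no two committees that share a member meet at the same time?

5

Planning, Ethics, Design, Budget, Ops pairwise conflict, so at least 5 time slots are needed.
5 time slots suffice: time slot 1 → {IT, Strategy, Ops}; time slot 2 → {Planning, Outreach, Finance}; time slot 3 → {Hiring, Ethics}; time slot 4 → {Design}; time slot 5 → {Budget}. Every pair that conflicts lands in different time slots.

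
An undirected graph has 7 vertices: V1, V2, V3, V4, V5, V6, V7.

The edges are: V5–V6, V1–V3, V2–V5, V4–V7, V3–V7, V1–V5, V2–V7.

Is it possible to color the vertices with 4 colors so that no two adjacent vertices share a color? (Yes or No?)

Yes

The chromatic number is 3. The cycle V2-V5-V1-V3-V7-V2 has odd length 5, so it cannot be 2-colored; at least 3 colors are needed.
3 colors suffice: color 1 → {V5, V7}; color 2 → {V1, V2, V4, V6}; color 3 → {V3}.
Since 4 ≥ 3, a proper 4-coloring certainly exists.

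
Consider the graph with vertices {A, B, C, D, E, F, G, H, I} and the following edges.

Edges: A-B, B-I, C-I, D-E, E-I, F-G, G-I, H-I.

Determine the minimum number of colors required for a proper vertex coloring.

G and I are adjacent, so at least 2 colors are needed.
A valid assignment using 2 colors: A=1, B=2, C=2, D=1, E=2, F=1, G=2, H=2, I=1. Each edge has distinct colors on its endpoints.

2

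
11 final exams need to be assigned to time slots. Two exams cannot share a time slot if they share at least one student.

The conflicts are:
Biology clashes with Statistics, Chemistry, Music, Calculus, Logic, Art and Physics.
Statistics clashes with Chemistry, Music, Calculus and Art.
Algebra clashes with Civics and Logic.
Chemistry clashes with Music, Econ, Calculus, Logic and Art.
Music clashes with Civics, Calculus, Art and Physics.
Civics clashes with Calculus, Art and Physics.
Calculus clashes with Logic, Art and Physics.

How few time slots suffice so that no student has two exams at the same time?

Biology, Statistics, Chemistry, Music, Calculus, Art pairwise conflict, so at least 6 time slots are needed.
6 time slots suffice: time slot 1 → {Algebra, Econ, Calculus}; time slot 2 → {Biology, Civics}; time slot 3 → {Chemistry, Physics}; time slot 4 → {Music, Logic}; time slot 5 → {Art}; time slot 6 → {Statistics}. Every pair that conflicts lands in different time slots.

6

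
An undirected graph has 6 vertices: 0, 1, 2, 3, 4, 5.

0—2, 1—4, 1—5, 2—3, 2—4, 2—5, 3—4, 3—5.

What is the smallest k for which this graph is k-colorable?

3

2, 3, 4 are mutually adjacent, so at least 3 colors are needed.
3 colors suffice: color a → {1, 2}; color b → {0, 4, 5}; color c → {3}. No two adjacent vertices share a color.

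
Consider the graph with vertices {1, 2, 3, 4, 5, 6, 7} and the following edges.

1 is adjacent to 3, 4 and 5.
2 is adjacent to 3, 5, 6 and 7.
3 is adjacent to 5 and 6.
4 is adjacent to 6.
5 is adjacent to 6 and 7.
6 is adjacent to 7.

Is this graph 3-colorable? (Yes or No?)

2, 5, 6, 7 form a clique, so at least 4 colors are needed.
So 3 colors are not enough.

No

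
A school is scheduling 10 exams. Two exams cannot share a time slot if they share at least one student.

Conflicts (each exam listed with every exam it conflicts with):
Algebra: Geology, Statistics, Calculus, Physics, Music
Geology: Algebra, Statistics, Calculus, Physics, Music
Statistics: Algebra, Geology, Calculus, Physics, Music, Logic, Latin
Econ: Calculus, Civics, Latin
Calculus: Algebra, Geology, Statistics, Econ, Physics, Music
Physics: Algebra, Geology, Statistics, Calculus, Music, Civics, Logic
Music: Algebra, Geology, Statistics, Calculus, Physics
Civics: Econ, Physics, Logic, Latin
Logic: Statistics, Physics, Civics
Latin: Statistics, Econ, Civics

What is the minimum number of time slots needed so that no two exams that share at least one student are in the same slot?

Algebra, Geology, Statistics, Calculus, Physics, Music pairwise conflict, so at least 6 time slots are needed.
A valid assignment using 6 time slots: Algebra=6, Geology=4, Statistics=2, Econ=1, Calculus=3, Physics=1, Music=5, Civics=2, Logic=3, Latin=3. Every pair that conflicts lands in different time slots.

6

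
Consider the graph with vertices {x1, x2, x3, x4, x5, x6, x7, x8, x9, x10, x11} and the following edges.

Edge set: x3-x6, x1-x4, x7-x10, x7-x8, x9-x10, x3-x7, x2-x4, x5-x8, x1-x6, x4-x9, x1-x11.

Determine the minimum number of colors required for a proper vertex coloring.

The cycle x3-x6-x1-x4-x9-x10-x7-x3 has odd length 7, so it cannot be 2-colored; at least 3 colors are needed.
3 colors suffice: x1=red, x2=red, x3=green, x4=blue, x5=red, x6=blue, x7=red, x8=blue, x9=red, x10=blue, x11=blue. Each edge has distinct colors on its endpoints.

3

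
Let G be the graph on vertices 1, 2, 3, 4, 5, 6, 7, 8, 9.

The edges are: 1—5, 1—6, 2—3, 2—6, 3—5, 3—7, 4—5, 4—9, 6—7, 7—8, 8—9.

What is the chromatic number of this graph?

The cycle 1-5-3-2-6-1 has odd length 5, so it cannot be 2-colored; at least 3 colors are needed.
3 colors suffice: color red → {3, 6, 9}; color blue → {2, 5, 7}; color green → {1, 4, 8}. No two adjacent vertices share a color.

3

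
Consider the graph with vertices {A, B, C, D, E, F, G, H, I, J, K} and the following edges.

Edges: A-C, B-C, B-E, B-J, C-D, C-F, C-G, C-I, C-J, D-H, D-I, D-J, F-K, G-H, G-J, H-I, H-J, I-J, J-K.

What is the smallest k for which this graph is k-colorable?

4

D, H, I, J are pairwise adjacent (a clique of size 4), so at least 4 colors are needed.
One proper 4-coloring: A=2, B=3, C=1, D=4, E=1, F=2, G=3, H=1, I=3, J=2, K=1. Each edge has distinct colors on its endpoints.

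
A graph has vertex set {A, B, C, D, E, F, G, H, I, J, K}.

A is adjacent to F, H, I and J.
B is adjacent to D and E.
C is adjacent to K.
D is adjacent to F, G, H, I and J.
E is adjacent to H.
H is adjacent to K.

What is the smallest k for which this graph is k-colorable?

2

B and E are adjacent, so at least 2 colors are needed.
2 colors suffice: color 1 → {A, D, E, K}; color 2 → {B, C, F, G, H, I, J}. Every edge joins two different colors.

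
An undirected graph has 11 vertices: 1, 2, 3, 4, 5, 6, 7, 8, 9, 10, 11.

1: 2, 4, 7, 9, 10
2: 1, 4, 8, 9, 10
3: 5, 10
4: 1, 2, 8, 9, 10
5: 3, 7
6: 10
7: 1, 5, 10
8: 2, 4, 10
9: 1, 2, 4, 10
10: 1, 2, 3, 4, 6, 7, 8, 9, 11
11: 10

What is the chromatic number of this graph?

1, 2, 4, 9, 10 are pairwise adjacent (a clique of size 5), so at least 5 colors are needed.
5 colors suffice: 1=c, 2=d, 3=b, 4=b, 5=a, 6=b, 7=b, 8=c, 9=e, 10=a, 11=b. No two adjacent vertices share a color.

5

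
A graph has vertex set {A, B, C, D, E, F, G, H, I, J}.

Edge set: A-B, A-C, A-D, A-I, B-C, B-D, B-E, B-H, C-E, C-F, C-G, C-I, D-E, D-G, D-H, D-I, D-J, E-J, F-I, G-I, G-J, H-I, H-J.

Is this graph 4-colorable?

Yes

The chromatic number is 3. B, C, E form a triangle, so at least 3 colors are needed.
3 colors suffice: A=3, B=2, C=1, D=1, E=3, F=3, G=3, H=3, I=2, J=2.
Since 4 ≥ 3, a proper 4-coloring certainly exists.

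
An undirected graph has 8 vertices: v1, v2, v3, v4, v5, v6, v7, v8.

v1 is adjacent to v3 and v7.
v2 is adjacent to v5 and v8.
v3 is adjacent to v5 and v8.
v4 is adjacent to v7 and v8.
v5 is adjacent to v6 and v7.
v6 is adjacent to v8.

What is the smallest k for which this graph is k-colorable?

3

The cycle v8-v3-v1-v7-v4-v8 has odd length 5, so it cannot be 2-colored; at least 3 colors are needed.
A valid assignment using 3 colors: v1=1, v2=2, v3=2, v4=3, v5=1, v6=2, v7=2, v8=1. Every edge joins two different colors.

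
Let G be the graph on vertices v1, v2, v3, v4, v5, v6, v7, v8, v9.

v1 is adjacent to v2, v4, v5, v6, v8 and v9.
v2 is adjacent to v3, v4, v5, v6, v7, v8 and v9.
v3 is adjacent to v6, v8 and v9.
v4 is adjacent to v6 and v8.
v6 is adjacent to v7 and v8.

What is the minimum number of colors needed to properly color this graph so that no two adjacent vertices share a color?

5

v1, v2, v4, v6, v8 are pairwise adjacent (a clique of size 5), so at least 5 colors are needed.
One proper 5-coloring: v1=green, v2=red, v3=green, v4=purple, v5=blue, v6=blue, v7=green, v8=yellow, v9=blue. No two adjacent vertices share a color.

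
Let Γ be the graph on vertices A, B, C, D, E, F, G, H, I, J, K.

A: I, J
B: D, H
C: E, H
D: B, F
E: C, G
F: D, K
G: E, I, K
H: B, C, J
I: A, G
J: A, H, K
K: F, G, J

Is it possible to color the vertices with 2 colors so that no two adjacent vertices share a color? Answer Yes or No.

No

The cycle K-G-I-A-J-K has odd length 5, so it cannot be 2-colored; at least 3 colors are needed.
So 2 colors are not enough.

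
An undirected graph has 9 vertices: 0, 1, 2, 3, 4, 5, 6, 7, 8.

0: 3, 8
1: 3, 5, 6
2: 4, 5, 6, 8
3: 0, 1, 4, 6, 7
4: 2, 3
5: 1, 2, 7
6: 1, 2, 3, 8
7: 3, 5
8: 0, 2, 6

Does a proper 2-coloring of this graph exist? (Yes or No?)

No

2, 6, 8 form a triangle, so at least 3 colors are needed.
So 2 colors are not enough.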